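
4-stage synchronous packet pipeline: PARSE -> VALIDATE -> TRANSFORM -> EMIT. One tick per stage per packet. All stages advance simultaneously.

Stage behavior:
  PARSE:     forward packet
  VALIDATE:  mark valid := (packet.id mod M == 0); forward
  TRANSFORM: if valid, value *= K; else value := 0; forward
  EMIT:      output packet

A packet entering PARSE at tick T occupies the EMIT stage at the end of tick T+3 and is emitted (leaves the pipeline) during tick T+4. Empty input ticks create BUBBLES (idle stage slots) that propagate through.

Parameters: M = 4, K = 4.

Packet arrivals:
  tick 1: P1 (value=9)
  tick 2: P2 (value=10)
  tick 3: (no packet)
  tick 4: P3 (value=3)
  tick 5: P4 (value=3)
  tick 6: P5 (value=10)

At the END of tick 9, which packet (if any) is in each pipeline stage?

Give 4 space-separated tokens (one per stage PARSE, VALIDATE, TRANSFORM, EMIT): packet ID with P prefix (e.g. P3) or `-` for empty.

Tick 1: [PARSE:P1(v=9,ok=F), VALIDATE:-, TRANSFORM:-, EMIT:-] out:-; in:P1
Tick 2: [PARSE:P2(v=10,ok=F), VALIDATE:P1(v=9,ok=F), TRANSFORM:-, EMIT:-] out:-; in:P2
Tick 3: [PARSE:-, VALIDATE:P2(v=10,ok=F), TRANSFORM:P1(v=0,ok=F), EMIT:-] out:-; in:-
Tick 4: [PARSE:P3(v=3,ok=F), VALIDATE:-, TRANSFORM:P2(v=0,ok=F), EMIT:P1(v=0,ok=F)] out:-; in:P3
Tick 5: [PARSE:P4(v=3,ok=F), VALIDATE:P3(v=3,ok=F), TRANSFORM:-, EMIT:P2(v=0,ok=F)] out:P1(v=0); in:P4
Tick 6: [PARSE:P5(v=10,ok=F), VALIDATE:P4(v=3,ok=T), TRANSFORM:P3(v=0,ok=F), EMIT:-] out:P2(v=0); in:P5
Tick 7: [PARSE:-, VALIDATE:P5(v=10,ok=F), TRANSFORM:P4(v=12,ok=T), EMIT:P3(v=0,ok=F)] out:-; in:-
Tick 8: [PARSE:-, VALIDATE:-, TRANSFORM:P5(v=0,ok=F), EMIT:P4(v=12,ok=T)] out:P3(v=0); in:-
Tick 9: [PARSE:-, VALIDATE:-, TRANSFORM:-, EMIT:P5(v=0,ok=F)] out:P4(v=12); in:-
At end of tick 9: ['-', '-', '-', 'P5']

Answer: - - - P5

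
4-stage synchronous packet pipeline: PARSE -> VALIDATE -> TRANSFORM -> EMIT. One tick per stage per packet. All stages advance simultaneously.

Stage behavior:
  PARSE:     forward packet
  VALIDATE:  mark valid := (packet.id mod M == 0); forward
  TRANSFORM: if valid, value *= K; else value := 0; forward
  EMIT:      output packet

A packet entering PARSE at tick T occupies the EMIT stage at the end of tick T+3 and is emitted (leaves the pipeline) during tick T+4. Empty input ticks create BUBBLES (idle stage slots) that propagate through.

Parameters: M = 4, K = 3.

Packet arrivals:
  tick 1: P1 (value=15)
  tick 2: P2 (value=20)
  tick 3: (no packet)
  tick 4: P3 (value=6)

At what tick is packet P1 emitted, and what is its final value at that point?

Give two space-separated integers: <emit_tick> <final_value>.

Answer: 5 0

Derivation:
Tick 1: [PARSE:P1(v=15,ok=F), VALIDATE:-, TRANSFORM:-, EMIT:-] out:-; in:P1
Tick 2: [PARSE:P2(v=20,ok=F), VALIDATE:P1(v=15,ok=F), TRANSFORM:-, EMIT:-] out:-; in:P2
Tick 3: [PARSE:-, VALIDATE:P2(v=20,ok=F), TRANSFORM:P1(v=0,ok=F), EMIT:-] out:-; in:-
Tick 4: [PARSE:P3(v=6,ok=F), VALIDATE:-, TRANSFORM:P2(v=0,ok=F), EMIT:P1(v=0,ok=F)] out:-; in:P3
Tick 5: [PARSE:-, VALIDATE:P3(v=6,ok=F), TRANSFORM:-, EMIT:P2(v=0,ok=F)] out:P1(v=0); in:-
Tick 6: [PARSE:-, VALIDATE:-, TRANSFORM:P3(v=0,ok=F), EMIT:-] out:P2(v=0); in:-
Tick 7: [PARSE:-, VALIDATE:-, TRANSFORM:-, EMIT:P3(v=0,ok=F)] out:-; in:-
Tick 8: [PARSE:-, VALIDATE:-, TRANSFORM:-, EMIT:-] out:P3(v=0); in:-
P1: arrives tick 1, valid=False (id=1, id%4=1), emit tick 5, final value 0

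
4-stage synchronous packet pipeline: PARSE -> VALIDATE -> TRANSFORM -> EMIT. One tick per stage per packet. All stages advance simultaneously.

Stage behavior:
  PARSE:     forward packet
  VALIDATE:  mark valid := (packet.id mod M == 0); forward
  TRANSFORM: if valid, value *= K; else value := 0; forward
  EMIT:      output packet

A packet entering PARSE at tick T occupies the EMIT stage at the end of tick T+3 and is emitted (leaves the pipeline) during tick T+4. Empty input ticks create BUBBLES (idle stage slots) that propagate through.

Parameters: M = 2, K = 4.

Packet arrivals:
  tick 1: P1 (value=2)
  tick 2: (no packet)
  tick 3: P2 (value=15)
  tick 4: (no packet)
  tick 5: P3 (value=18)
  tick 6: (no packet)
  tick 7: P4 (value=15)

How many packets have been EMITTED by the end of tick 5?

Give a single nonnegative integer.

Tick 1: [PARSE:P1(v=2,ok=F), VALIDATE:-, TRANSFORM:-, EMIT:-] out:-; in:P1
Tick 2: [PARSE:-, VALIDATE:P1(v=2,ok=F), TRANSFORM:-, EMIT:-] out:-; in:-
Tick 3: [PARSE:P2(v=15,ok=F), VALIDATE:-, TRANSFORM:P1(v=0,ok=F), EMIT:-] out:-; in:P2
Tick 4: [PARSE:-, VALIDATE:P2(v=15,ok=T), TRANSFORM:-, EMIT:P1(v=0,ok=F)] out:-; in:-
Tick 5: [PARSE:P3(v=18,ok=F), VALIDATE:-, TRANSFORM:P2(v=60,ok=T), EMIT:-] out:P1(v=0); in:P3
Emitted by tick 5: ['P1']

Answer: 1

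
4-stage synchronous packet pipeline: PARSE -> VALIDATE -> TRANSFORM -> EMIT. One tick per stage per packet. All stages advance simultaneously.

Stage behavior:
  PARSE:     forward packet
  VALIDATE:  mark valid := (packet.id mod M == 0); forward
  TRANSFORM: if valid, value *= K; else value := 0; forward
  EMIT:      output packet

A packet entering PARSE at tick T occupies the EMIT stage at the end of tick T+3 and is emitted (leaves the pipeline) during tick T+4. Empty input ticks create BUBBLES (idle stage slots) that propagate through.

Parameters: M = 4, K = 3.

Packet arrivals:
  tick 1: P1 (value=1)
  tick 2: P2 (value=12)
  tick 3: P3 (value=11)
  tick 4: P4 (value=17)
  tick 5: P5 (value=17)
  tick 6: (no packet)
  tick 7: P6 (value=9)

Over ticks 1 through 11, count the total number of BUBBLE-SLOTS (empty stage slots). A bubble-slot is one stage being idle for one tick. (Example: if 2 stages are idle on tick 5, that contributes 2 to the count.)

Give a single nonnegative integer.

Tick 1: [PARSE:P1(v=1,ok=F), VALIDATE:-, TRANSFORM:-, EMIT:-] out:-; bubbles=3
Tick 2: [PARSE:P2(v=12,ok=F), VALIDATE:P1(v=1,ok=F), TRANSFORM:-, EMIT:-] out:-; bubbles=2
Tick 3: [PARSE:P3(v=11,ok=F), VALIDATE:P2(v=12,ok=F), TRANSFORM:P1(v=0,ok=F), EMIT:-] out:-; bubbles=1
Tick 4: [PARSE:P4(v=17,ok=F), VALIDATE:P3(v=11,ok=F), TRANSFORM:P2(v=0,ok=F), EMIT:P1(v=0,ok=F)] out:-; bubbles=0
Tick 5: [PARSE:P5(v=17,ok=F), VALIDATE:P4(v=17,ok=T), TRANSFORM:P3(v=0,ok=F), EMIT:P2(v=0,ok=F)] out:P1(v=0); bubbles=0
Tick 6: [PARSE:-, VALIDATE:P5(v=17,ok=F), TRANSFORM:P4(v=51,ok=T), EMIT:P3(v=0,ok=F)] out:P2(v=0); bubbles=1
Tick 7: [PARSE:P6(v=9,ok=F), VALIDATE:-, TRANSFORM:P5(v=0,ok=F), EMIT:P4(v=51,ok=T)] out:P3(v=0); bubbles=1
Tick 8: [PARSE:-, VALIDATE:P6(v=9,ok=F), TRANSFORM:-, EMIT:P5(v=0,ok=F)] out:P4(v=51); bubbles=2
Tick 9: [PARSE:-, VALIDATE:-, TRANSFORM:P6(v=0,ok=F), EMIT:-] out:P5(v=0); bubbles=3
Tick 10: [PARSE:-, VALIDATE:-, TRANSFORM:-, EMIT:P6(v=0,ok=F)] out:-; bubbles=3
Tick 11: [PARSE:-, VALIDATE:-, TRANSFORM:-, EMIT:-] out:P6(v=0); bubbles=4
Total bubble-slots: 20

Answer: 20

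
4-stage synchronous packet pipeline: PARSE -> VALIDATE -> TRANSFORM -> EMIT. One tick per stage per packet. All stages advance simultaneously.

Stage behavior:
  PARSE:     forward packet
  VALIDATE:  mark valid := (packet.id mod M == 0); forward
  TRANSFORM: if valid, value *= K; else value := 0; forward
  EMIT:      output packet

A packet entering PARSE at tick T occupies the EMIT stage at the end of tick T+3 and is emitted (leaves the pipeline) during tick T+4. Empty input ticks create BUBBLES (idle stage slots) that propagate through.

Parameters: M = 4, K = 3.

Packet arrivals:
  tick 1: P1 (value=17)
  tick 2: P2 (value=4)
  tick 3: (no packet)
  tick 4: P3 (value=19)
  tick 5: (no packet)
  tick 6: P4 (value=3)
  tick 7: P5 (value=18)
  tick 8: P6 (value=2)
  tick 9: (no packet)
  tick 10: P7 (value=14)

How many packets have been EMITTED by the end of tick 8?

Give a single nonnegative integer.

Tick 1: [PARSE:P1(v=17,ok=F), VALIDATE:-, TRANSFORM:-, EMIT:-] out:-; in:P1
Tick 2: [PARSE:P2(v=4,ok=F), VALIDATE:P1(v=17,ok=F), TRANSFORM:-, EMIT:-] out:-; in:P2
Tick 3: [PARSE:-, VALIDATE:P2(v=4,ok=F), TRANSFORM:P1(v=0,ok=F), EMIT:-] out:-; in:-
Tick 4: [PARSE:P3(v=19,ok=F), VALIDATE:-, TRANSFORM:P2(v=0,ok=F), EMIT:P1(v=0,ok=F)] out:-; in:P3
Tick 5: [PARSE:-, VALIDATE:P3(v=19,ok=F), TRANSFORM:-, EMIT:P2(v=0,ok=F)] out:P1(v=0); in:-
Tick 6: [PARSE:P4(v=3,ok=F), VALIDATE:-, TRANSFORM:P3(v=0,ok=F), EMIT:-] out:P2(v=0); in:P4
Tick 7: [PARSE:P5(v=18,ok=F), VALIDATE:P4(v=3,ok=T), TRANSFORM:-, EMIT:P3(v=0,ok=F)] out:-; in:P5
Tick 8: [PARSE:P6(v=2,ok=F), VALIDATE:P5(v=18,ok=F), TRANSFORM:P4(v=9,ok=T), EMIT:-] out:P3(v=0); in:P6
Emitted by tick 8: ['P1', 'P2', 'P3']

Answer: 3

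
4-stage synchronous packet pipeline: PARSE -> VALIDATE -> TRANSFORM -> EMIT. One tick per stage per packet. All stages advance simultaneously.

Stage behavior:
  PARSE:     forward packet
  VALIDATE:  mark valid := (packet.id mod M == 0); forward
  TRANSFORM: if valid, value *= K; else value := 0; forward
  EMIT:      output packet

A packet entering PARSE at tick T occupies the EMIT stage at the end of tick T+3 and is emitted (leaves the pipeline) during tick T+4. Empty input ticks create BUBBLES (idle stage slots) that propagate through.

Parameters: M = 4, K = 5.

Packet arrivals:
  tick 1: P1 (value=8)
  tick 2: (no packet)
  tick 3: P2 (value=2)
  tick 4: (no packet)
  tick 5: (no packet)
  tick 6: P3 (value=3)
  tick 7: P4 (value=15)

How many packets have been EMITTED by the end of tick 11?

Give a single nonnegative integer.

Tick 1: [PARSE:P1(v=8,ok=F), VALIDATE:-, TRANSFORM:-, EMIT:-] out:-; in:P1
Tick 2: [PARSE:-, VALIDATE:P1(v=8,ok=F), TRANSFORM:-, EMIT:-] out:-; in:-
Tick 3: [PARSE:P2(v=2,ok=F), VALIDATE:-, TRANSFORM:P1(v=0,ok=F), EMIT:-] out:-; in:P2
Tick 4: [PARSE:-, VALIDATE:P2(v=2,ok=F), TRANSFORM:-, EMIT:P1(v=0,ok=F)] out:-; in:-
Tick 5: [PARSE:-, VALIDATE:-, TRANSFORM:P2(v=0,ok=F), EMIT:-] out:P1(v=0); in:-
Tick 6: [PARSE:P3(v=3,ok=F), VALIDATE:-, TRANSFORM:-, EMIT:P2(v=0,ok=F)] out:-; in:P3
Tick 7: [PARSE:P4(v=15,ok=F), VALIDATE:P3(v=3,ok=F), TRANSFORM:-, EMIT:-] out:P2(v=0); in:P4
Tick 8: [PARSE:-, VALIDATE:P4(v=15,ok=T), TRANSFORM:P3(v=0,ok=F), EMIT:-] out:-; in:-
Tick 9: [PARSE:-, VALIDATE:-, TRANSFORM:P4(v=75,ok=T), EMIT:P3(v=0,ok=F)] out:-; in:-
Tick 10: [PARSE:-, VALIDATE:-, TRANSFORM:-, EMIT:P4(v=75,ok=T)] out:P3(v=0); in:-
Tick 11: [PARSE:-, VALIDATE:-, TRANSFORM:-, EMIT:-] out:P4(v=75); in:-
Emitted by tick 11: ['P1', 'P2', 'P3', 'P4']

Answer: 4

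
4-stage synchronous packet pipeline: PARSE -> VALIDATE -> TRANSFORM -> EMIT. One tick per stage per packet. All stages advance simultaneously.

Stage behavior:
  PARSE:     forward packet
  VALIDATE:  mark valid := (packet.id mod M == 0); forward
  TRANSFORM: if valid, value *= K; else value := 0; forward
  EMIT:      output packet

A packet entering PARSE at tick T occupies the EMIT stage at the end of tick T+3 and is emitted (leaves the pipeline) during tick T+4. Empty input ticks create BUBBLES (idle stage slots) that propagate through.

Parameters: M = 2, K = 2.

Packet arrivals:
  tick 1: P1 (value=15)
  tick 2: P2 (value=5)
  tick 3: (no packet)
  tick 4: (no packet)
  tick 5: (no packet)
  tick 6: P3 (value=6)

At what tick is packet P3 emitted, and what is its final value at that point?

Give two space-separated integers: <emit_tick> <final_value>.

Tick 1: [PARSE:P1(v=15,ok=F), VALIDATE:-, TRANSFORM:-, EMIT:-] out:-; in:P1
Tick 2: [PARSE:P2(v=5,ok=F), VALIDATE:P1(v=15,ok=F), TRANSFORM:-, EMIT:-] out:-; in:P2
Tick 3: [PARSE:-, VALIDATE:P2(v=5,ok=T), TRANSFORM:P1(v=0,ok=F), EMIT:-] out:-; in:-
Tick 4: [PARSE:-, VALIDATE:-, TRANSFORM:P2(v=10,ok=T), EMIT:P1(v=0,ok=F)] out:-; in:-
Tick 5: [PARSE:-, VALIDATE:-, TRANSFORM:-, EMIT:P2(v=10,ok=T)] out:P1(v=0); in:-
Tick 6: [PARSE:P3(v=6,ok=F), VALIDATE:-, TRANSFORM:-, EMIT:-] out:P2(v=10); in:P3
Tick 7: [PARSE:-, VALIDATE:P3(v=6,ok=F), TRANSFORM:-, EMIT:-] out:-; in:-
Tick 8: [PARSE:-, VALIDATE:-, TRANSFORM:P3(v=0,ok=F), EMIT:-] out:-; in:-
Tick 9: [PARSE:-, VALIDATE:-, TRANSFORM:-, EMIT:P3(v=0,ok=F)] out:-; in:-
Tick 10: [PARSE:-, VALIDATE:-, TRANSFORM:-, EMIT:-] out:P3(v=0); in:-
P3: arrives tick 6, valid=False (id=3, id%2=1), emit tick 10, final value 0

Answer: 10 0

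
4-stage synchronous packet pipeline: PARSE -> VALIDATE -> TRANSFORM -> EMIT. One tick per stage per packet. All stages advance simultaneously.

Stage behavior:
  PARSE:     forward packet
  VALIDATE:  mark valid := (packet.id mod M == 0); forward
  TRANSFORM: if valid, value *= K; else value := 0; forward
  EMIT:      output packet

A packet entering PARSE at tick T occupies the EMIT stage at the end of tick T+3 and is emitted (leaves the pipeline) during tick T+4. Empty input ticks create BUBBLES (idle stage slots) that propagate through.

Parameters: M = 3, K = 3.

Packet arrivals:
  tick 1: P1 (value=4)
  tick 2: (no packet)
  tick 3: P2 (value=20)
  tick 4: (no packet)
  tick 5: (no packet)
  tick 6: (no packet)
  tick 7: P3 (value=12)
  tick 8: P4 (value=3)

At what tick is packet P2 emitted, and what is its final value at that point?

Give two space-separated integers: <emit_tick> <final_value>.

Tick 1: [PARSE:P1(v=4,ok=F), VALIDATE:-, TRANSFORM:-, EMIT:-] out:-; in:P1
Tick 2: [PARSE:-, VALIDATE:P1(v=4,ok=F), TRANSFORM:-, EMIT:-] out:-; in:-
Tick 3: [PARSE:P2(v=20,ok=F), VALIDATE:-, TRANSFORM:P1(v=0,ok=F), EMIT:-] out:-; in:P2
Tick 4: [PARSE:-, VALIDATE:P2(v=20,ok=F), TRANSFORM:-, EMIT:P1(v=0,ok=F)] out:-; in:-
Tick 5: [PARSE:-, VALIDATE:-, TRANSFORM:P2(v=0,ok=F), EMIT:-] out:P1(v=0); in:-
Tick 6: [PARSE:-, VALIDATE:-, TRANSFORM:-, EMIT:P2(v=0,ok=F)] out:-; in:-
Tick 7: [PARSE:P3(v=12,ok=F), VALIDATE:-, TRANSFORM:-, EMIT:-] out:P2(v=0); in:P3
Tick 8: [PARSE:P4(v=3,ok=F), VALIDATE:P3(v=12,ok=T), TRANSFORM:-, EMIT:-] out:-; in:P4
Tick 9: [PARSE:-, VALIDATE:P4(v=3,ok=F), TRANSFORM:P3(v=36,ok=T), EMIT:-] out:-; in:-
Tick 10: [PARSE:-, VALIDATE:-, TRANSFORM:P4(v=0,ok=F), EMIT:P3(v=36,ok=T)] out:-; in:-
Tick 11: [PARSE:-, VALIDATE:-, TRANSFORM:-, EMIT:P4(v=0,ok=F)] out:P3(v=36); in:-
Tick 12: [PARSE:-, VALIDATE:-, TRANSFORM:-, EMIT:-] out:P4(v=0); in:-
P2: arrives tick 3, valid=False (id=2, id%3=2), emit tick 7, final value 0

Answer: 7 0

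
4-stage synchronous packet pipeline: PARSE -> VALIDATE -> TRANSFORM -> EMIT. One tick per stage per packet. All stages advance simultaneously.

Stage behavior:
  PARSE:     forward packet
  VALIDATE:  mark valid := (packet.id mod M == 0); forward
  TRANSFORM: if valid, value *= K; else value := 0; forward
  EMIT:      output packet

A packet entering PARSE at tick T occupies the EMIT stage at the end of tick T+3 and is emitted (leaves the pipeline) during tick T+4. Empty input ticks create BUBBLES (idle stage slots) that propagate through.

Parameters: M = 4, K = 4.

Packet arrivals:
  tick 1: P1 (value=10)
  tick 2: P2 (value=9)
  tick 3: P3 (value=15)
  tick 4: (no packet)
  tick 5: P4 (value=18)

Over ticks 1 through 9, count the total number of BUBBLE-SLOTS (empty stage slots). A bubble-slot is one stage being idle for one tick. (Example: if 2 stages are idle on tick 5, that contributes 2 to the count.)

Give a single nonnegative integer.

Answer: 20

Derivation:
Tick 1: [PARSE:P1(v=10,ok=F), VALIDATE:-, TRANSFORM:-, EMIT:-] out:-; bubbles=3
Tick 2: [PARSE:P2(v=9,ok=F), VALIDATE:P1(v=10,ok=F), TRANSFORM:-, EMIT:-] out:-; bubbles=2
Tick 3: [PARSE:P3(v=15,ok=F), VALIDATE:P2(v=9,ok=F), TRANSFORM:P1(v=0,ok=F), EMIT:-] out:-; bubbles=1
Tick 4: [PARSE:-, VALIDATE:P3(v=15,ok=F), TRANSFORM:P2(v=0,ok=F), EMIT:P1(v=0,ok=F)] out:-; bubbles=1
Tick 5: [PARSE:P4(v=18,ok=F), VALIDATE:-, TRANSFORM:P3(v=0,ok=F), EMIT:P2(v=0,ok=F)] out:P1(v=0); bubbles=1
Tick 6: [PARSE:-, VALIDATE:P4(v=18,ok=T), TRANSFORM:-, EMIT:P3(v=0,ok=F)] out:P2(v=0); bubbles=2
Tick 7: [PARSE:-, VALIDATE:-, TRANSFORM:P4(v=72,ok=T), EMIT:-] out:P3(v=0); bubbles=3
Tick 8: [PARSE:-, VALIDATE:-, TRANSFORM:-, EMIT:P4(v=72,ok=T)] out:-; bubbles=3
Tick 9: [PARSE:-, VALIDATE:-, TRANSFORM:-, EMIT:-] out:P4(v=72); bubbles=4
Total bubble-slots: 20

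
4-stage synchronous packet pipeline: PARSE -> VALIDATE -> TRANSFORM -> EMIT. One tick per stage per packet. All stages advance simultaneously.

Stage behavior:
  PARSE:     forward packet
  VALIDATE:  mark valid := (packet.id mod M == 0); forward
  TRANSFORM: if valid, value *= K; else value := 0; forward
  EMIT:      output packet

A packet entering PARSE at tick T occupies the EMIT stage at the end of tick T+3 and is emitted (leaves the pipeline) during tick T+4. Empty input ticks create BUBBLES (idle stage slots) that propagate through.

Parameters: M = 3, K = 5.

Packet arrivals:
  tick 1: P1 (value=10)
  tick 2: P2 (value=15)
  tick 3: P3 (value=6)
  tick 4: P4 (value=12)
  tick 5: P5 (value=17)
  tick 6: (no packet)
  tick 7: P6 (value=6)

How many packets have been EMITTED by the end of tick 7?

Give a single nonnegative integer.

Answer: 3

Derivation:
Tick 1: [PARSE:P1(v=10,ok=F), VALIDATE:-, TRANSFORM:-, EMIT:-] out:-; in:P1
Tick 2: [PARSE:P2(v=15,ok=F), VALIDATE:P1(v=10,ok=F), TRANSFORM:-, EMIT:-] out:-; in:P2
Tick 3: [PARSE:P3(v=6,ok=F), VALIDATE:P2(v=15,ok=F), TRANSFORM:P1(v=0,ok=F), EMIT:-] out:-; in:P3
Tick 4: [PARSE:P4(v=12,ok=F), VALIDATE:P3(v=6,ok=T), TRANSFORM:P2(v=0,ok=F), EMIT:P1(v=0,ok=F)] out:-; in:P4
Tick 5: [PARSE:P5(v=17,ok=F), VALIDATE:P4(v=12,ok=F), TRANSFORM:P3(v=30,ok=T), EMIT:P2(v=0,ok=F)] out:P1(v=0); in:P5
Tick 6: [PARSE:-, VALIDATE:P5(v=17,ok=F), TRANSFORM:P4(v=0,ok=F), EMIT:P3(v=30,ok=T)] out:P2(v=0); in:-
Tick 7: [PARSE:P6(v=6,ok=F), VALIDATE:-, TRANSFORM:P5(v=0,ok=F), EMIT:P4(v=0,ok=F)] out:P3(v=30); in:P6
Emitted by tick 7: ['P1', 'P2', 'P3']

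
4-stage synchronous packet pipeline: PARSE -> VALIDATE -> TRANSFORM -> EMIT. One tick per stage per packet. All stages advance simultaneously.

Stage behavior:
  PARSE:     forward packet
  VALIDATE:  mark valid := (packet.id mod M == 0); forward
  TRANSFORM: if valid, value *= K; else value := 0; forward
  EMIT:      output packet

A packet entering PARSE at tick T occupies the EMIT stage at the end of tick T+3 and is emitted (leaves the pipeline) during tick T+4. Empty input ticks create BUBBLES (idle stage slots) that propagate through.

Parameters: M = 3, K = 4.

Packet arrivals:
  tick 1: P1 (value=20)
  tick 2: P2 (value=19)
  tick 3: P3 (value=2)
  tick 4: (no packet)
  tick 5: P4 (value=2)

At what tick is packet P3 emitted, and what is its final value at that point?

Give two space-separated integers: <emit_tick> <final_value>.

Answer: 7 8

Derivation:
Tick 1: [PARSE:P1(v=20,ok=F), VALIDATE:-, TRANSFORM:-, EMIT:-] out:-; in:P1
Tick 2: [PARSE:P2(v=19,ok=F), VALIDATE:P1(v=20,ok=F), TRANSFORM:-, EMIT:-] out:-; in:P2
Tick 3: [PARSE:P3(v=2,ok=F), VALIDATE:P2(v=19,ok=F), TRANSFORM:P1(v=0,ok=F), EMIT:-] out:-; in:P3
Tick 4: [PARSE:-, VALIDATE:P3(v=2,ok=T), TRANSFORM:P2(v=0,ok=F), EMIT:P1(v=0,ok=F)] out:-; in:-
Tick 5: [PARSE:P4(v=2,ok=F), VALIDATE:-, TRANSFORM:P3(v=8,ok=T), EMIT:P2(v=0,ok=F)] out:P1(v=0); in:P4
Tick 6: [PARSE:-, VALIDATE:P4(v=2,ok=F), TRANSFORM:-, EMIT:P3(v=8,ok=T)] out:P2(v=0); in:-
Tick 7: [PARSE:-, VALIDATE:-, TRANSFORM:P4(v=0,ok=F), EMIT:-] out:P3(v=8); in:-
Tick 8: [PARSE:-, VALIDATE:-, TRANSFORM:-, EMIT:P4(v=0,ok=F)] out:-; in:-
Tick 9: [PARSE:-, VALIDATE:-, TRANSFORM:-, EMIT:-] out:P4(v=0); in:-
P3: arrives tick 3, valid=True (id=3, id%3=0), emit tick 7, final value 8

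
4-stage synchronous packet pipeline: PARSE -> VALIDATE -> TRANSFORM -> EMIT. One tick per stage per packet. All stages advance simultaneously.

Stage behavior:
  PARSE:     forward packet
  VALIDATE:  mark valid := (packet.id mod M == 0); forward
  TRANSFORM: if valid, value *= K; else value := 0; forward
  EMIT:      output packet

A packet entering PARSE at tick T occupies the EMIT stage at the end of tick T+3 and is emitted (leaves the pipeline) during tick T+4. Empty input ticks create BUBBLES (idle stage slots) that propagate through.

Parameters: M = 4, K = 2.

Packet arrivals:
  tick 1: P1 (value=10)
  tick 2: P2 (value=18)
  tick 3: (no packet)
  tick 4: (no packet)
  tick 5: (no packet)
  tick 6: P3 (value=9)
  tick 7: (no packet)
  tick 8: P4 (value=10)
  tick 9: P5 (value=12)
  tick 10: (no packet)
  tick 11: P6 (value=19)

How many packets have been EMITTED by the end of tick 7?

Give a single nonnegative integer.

Tick 1: [PARSE:P1(v=10,ok=F), VALIDATE:-, TRANSFORM:-, EMIT:-] out:-; in:P1
Tick 2: [PARSE:P2(v=18,ok=F), VALIDATE:P1(v=10,ok=F), TRANSFORM:-, EMIT:-] out:-; in:P2
Tick 3: [PARSE:-, VALIDATE:P2(v=18,ok=F), TRANSFORM:P1(v=0,ok=F), EMIT:-] out:-; in:-
Tick 4: [PARSE:-, VALIDATE:-, TRANSFORM:P2(v=0,ok=F), EMIT:P1(v=0,ok=F)] out:-; in:-
Tick 5: [PARSE:-, VALIDATE:-, TRANSFORM:-, EMIT:P2(v=0,ok=F)] out:P1(v=0); in:-
Tick 6: [PARSE:P3(v=9,ok=F), VALIDATE:-, TRANSFORM:-, EMIT:-] out:P2(v=0); in:P3
Tick 7: [PARSE:-, VALIDATE:P3(v=9,ok=F), TRANSFORM:-, EMIT:-] out:-; in:-
Emitted by tick 7: ['P1', 'P2']

Answer: 2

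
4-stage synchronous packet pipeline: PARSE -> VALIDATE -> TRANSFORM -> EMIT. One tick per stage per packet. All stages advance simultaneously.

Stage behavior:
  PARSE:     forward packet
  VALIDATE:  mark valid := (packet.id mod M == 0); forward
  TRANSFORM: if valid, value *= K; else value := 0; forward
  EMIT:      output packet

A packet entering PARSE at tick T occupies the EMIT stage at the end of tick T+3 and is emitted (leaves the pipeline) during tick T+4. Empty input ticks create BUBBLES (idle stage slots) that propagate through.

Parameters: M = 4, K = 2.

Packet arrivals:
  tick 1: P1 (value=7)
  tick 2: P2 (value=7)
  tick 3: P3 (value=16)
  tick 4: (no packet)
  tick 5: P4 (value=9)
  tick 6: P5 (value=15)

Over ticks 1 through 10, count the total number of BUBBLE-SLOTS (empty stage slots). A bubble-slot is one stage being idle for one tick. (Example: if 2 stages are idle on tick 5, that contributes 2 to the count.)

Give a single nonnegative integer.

Tick 1: [PARSE:P1(v=7,ok=F), VALIDATE:-, TRANSFORM:-, EMIT:-] out:-; bubbles=3
Tick 2: [PARSE:P2(v=7,ok=F), VALIDATE:P1(v=7,ok=F), TRANSFORM:-, EMIT:-] out:-; bubbles=2
Tick 3: [PARSE:P3(v=16,ok=F), VALIDATE:P2(v=7,ok=F), TRANSFORM:P1(v=0,ok=F), EMIT:-] out:-; bubbles=1
Tick 4: [PARSE:-, VALIDATE:P3(v=16,ok=F), TRANSFORM:P2(v=0,ok=F), EMIT:P1(v=0,ok=F)] out:-; bubbles=1
Tick 5: [PARSE:P4(v=9,ok=F), VALIDATE:-, TRANSFORM:P3(v=0,ok=F), EMIT:P2(v=0,ok=F)] out:P1(v=0); bubbles=1
Tick 6: [PARSE:P5(v=15,ok=F), VALIDATE:P4(v=9,ok=T), TRANSFORM:-, EMIT:P3(v=0,ok=F)] out:P2(v=0); bubbles=1
Tick 7: [PARSE:-, VALIDATE:P5(v=15,ok=F), TRANSFORM:P4(v=18,ok=T), EMIT:-] out:P3(v=0); bubbles=2
Tick 8: [PARSE:-, VALIDATE:-, TRANSFORM:P5(v=0,ok=F), EMIT:P4(v=18,ok=T)] out:-; bubbles=2
Tick 9: [PARSE:-, VALIDATE:-, TRANSFORM:-, EMIT:P5(v=0,ok=F)] out:P4(v=18); bubbles=3
Tick 10: [PARSE:-, VALIDATE:-, TRANSFORM:-, EMIT:-] out:P5(v=0); bubbles=4
Total bubble-slots: 20

Answer: 20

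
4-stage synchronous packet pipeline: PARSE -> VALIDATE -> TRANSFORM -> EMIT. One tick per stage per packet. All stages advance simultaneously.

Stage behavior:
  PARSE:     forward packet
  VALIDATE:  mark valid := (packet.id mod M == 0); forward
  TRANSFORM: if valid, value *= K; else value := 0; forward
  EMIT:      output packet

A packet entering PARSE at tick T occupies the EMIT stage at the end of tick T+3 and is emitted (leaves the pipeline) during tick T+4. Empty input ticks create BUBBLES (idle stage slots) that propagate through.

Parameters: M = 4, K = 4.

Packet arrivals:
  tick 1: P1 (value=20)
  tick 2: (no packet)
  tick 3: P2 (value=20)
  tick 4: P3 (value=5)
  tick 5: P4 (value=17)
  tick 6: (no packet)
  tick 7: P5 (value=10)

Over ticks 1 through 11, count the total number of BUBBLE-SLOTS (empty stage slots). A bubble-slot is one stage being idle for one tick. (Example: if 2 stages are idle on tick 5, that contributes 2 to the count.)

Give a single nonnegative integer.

Tick 1: [PARSE:P1(v=20,ok=F), VALIDATE:-, TRANSFORM:-, EMIT:-] out:-; bubbles=3
Tick 2: [PARSE:-, VALIDATE:P1(v=20,ok=F), TRANSFORM:-, EMIT:-] out:-; bubbles=3
Tick 3: [PARSE:P2(v=20,ok=F), VALIDATE:-, TRANSFORM:P1(v=0,ok=F), EMIT:-] out:-; bubbles=2
Tick 4: [PARSE:P3(v=5,ok=F), VALIDATE:P2(v=20,ok=F), TRANSFORM:-, EMIT:P1(v=0,ok=F)] out:-; bubbles=1
Tick 5: [PARSE:P4(v=17,ok=F), VALIDATE:P3(v=5,ok=F), TRANSFORM:P2(v=0,ok=F), EMIT:-] out:P1(v=0); bubbles=1
Tick 6: [PARSE:-, VALIDATE:P4(v=17,ok=T), TRANSFORM:P3(v=0,ok=F), EMIT:P2(v=0,ok=F)] out:-; bubbles=1
Tick 7: [PARSE:P5(v=10,ok=F), VALIDATE:-, TRANSFORM:P4(v=68,ok=T), EMIT:P3(v=0,ok=F)] out:P2(v=0); bubbles=1
Tick 8: [PARSE:-, VALIDATE:P5(v=10,ok=F), TRANSFORM:-, EMIT:P4(v=68,ok=T)] out:P3(v=0); bubbles=2
Tick 9: [PARSE:-, VALIDATE:-, TRANSFORM:P5(v=0,ok=F), EMIT:-] out:P4(v=68); bubbles=3
Tick 10: [PARSE:-, VALIDATE:-, TRANSFORM:-, EMIT:P5(v=0,ok=F)] out:-; bubbles=3
Tick 11: [PARSE:-, VALIDATE:-, TRANSFORM:-, EMIT:-] out:P5(v=0); bubbles=4
Total bubble-slots: 24

Answer: 24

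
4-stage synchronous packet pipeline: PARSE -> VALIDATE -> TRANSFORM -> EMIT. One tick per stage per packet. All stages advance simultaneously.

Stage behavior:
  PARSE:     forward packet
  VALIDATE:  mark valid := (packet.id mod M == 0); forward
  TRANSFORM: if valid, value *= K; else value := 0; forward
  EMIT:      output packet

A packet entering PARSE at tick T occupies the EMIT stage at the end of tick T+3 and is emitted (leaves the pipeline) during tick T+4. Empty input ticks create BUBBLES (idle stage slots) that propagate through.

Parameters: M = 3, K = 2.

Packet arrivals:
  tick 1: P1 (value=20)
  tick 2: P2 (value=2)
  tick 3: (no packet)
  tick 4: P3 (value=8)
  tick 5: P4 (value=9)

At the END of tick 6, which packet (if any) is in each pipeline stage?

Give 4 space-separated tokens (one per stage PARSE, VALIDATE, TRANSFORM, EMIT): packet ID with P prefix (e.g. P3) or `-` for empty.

Answer: - P4 P3 -

Derivation:
Tick 1: [PARSE:P1(v=20,ok=F), VALIDATE:-, TRANSFORM:-, EMIT:-] out:-; in:P1
Tick 2: [PARSE:P2(v=2,ok=F), VALIDATE:P1(v=20,ok=F), TRANSFORM:-, EMIT:-] out:-; in:P2
Tick 3: [PARSE:-, VALIDATE:P2(v=2,ok=F), TRANSFORM:P1(v=0,ok=F), EMIT:-] out:-; in:-
Tick 4: [PARSE:P3(v=8,ok=F), VALIDATE:-, TRANSFORM:P2(v=0,ok=F), EMIT:P1(v=0,ok=F)] out:-; in:P3
Tick 5: [PARSE:P4(v=9,ok=F), VALIDATE:P3(v=8,ok=T), TRANSFORM:-, EMIT:P2(v=0,ok=F)] out:P1(v=0); in:P4
Tick 6: [PARSE:-, VALIDATE:P4(v=9,ok=F), TRANSFORM:P3(v=16,ok=T), EMIT:-] out:P2(v=0); in:-
At end of tick 6: ['-', 'P4', 'P3', '-']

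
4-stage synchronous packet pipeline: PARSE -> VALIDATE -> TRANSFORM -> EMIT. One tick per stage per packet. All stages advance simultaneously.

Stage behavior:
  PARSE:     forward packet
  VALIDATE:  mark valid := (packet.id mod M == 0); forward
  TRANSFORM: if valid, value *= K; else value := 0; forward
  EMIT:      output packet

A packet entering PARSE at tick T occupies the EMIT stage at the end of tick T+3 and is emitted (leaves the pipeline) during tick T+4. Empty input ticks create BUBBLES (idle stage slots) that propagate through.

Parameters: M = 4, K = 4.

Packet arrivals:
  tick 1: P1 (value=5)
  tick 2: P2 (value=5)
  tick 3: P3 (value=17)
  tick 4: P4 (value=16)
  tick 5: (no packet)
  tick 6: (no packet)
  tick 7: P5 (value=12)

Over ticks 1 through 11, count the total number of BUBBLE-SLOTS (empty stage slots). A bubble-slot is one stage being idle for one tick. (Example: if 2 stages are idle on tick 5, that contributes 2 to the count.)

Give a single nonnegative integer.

Answer: 24

Derivation:
Tick 1: [PARSE:P1(v=5,ok=F), VALIDATE:-, TRANSFORM:-, EMIT:-] out:-; bubbles=3
Tick 2: [PARSE:P2(v=5,ok=F), VALIDATE:P1(v=5,ok=F), TRANSFORM:-, EMIT:-] out:-; bubbles=2
Tick 3: [PARSE:P3(v=17,ok=F), VALIDATE:P2(v=5,ok=F), TRANSFORM:P1(v=0,ok=F), EMIT:-] out:-; bubbles=1
Tick 4: [PARSE:P4(v=16,ok=F), VALIDATE:P3(v=17,ok=F), TRANSFORM:P2(v=0,ok=F), EMIT:P1(v=0,ok=F)] out:-; bubbles=0
Tick 5: [PARSE:-, VALIDATE:P4(v=16,ok=T), TRANSFORM:P3(v=0,ok=F), EMIT:P2(v=0,ok=F)] out:P1(v=0); bubbles=1
Tick 6: [PARSE:-, VALIDATE:-, TRANSFORM:P4(v=64,ok=T), EMIT:P3(v=0,ok=F)] out:P2(v=0); bubbles=2
Tick 7: [PARSE:P5(v=12,ok=F), VALIDATE:-, TRANSFORM:-, EMIT:P4(v=64,ok=T)] out:P3(v=0); bubbles=2
Tick 8: [PARSE:-, VALIDATE:P5(v=12,ok=F), TRANSFORM:-, EMIT:-] out:P4(v=64); bubbles=3
Tick 9: [PARSE:-, VALIDATE:-, TRANSFORM:P5(v=0,ok=F), EMIT:-] out:-; bubbles=3
Tick 10: [PARSE:-, VALIDATE:-, TRANSFORM:-, EMIT:P5(v=0,ok=F)] out:-; bubbles=3
Tick 11: [PARSE:-, VALIDATE:-, TRANSFORM:-, EMIT:-] out:P5(v=0); bubbles=4
Total bubble-slots: 24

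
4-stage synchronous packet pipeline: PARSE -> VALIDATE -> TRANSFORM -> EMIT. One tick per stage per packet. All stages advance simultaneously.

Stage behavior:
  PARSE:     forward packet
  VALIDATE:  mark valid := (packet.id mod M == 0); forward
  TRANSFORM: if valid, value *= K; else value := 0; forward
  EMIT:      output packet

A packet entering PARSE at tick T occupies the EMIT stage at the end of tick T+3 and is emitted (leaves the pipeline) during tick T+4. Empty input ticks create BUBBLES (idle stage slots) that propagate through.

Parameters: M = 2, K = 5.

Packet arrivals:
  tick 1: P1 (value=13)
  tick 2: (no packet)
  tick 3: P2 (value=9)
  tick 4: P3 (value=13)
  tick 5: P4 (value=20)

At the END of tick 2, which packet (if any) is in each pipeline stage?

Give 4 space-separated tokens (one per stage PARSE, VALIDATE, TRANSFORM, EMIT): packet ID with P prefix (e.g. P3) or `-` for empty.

Tick 1: [PARSE:P1(v=13,ok=F), VALIDATE:-, TRANSFORM:-, EMIT:-] out:-; in:P1
Tick 2: [PARSE:-, VALIDATE:P1(v=13,ok=F), TRANSFORM:-, EMIT:-] out:-; in:-
At end of tick 2: ['-', 'P1', '-', '-']

Answer: - P1 - -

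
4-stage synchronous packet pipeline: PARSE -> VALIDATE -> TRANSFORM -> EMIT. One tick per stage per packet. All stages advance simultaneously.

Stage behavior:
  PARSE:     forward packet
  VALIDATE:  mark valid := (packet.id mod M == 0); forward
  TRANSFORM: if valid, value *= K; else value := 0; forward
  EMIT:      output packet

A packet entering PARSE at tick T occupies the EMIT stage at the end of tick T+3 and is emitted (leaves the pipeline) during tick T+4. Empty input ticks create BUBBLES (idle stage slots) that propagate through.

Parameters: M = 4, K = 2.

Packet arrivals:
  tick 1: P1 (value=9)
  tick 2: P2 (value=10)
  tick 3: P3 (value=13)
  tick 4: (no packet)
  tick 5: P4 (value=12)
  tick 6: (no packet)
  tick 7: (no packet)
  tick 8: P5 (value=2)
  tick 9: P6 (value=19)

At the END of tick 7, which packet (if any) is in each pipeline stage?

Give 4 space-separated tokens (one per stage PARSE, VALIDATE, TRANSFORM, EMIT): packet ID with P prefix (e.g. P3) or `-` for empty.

Tick 1: [PARSE:P1(v=9,ok=F), VALIDATE:-, TRANSFORM:-, EMIT:-] out:-; in:P1
Tick 2: [PARSE:P2(v=10,ok=F), VALIDATE:P1(v=9,ok=F), TRANSFORM:-, EMIT:-] out:-; in:P2
Tick 3: [PARSE:P3(v=13,ok=F), VALIDATE:P2(v=10,ok=F), TRANSFORM:P1(v=0,ok=F), EMIT:-] out:-; in:P3
Tick 4: [PARSE:-, VALIDATE:P3(v=13,ok=F), TRANSFORM:P2(v=0,ok=F), EMIT:P1(v=0,ok=F)] out:-; in:-
Tick 5: [PARSE:P4(v=12,ok=F), VALIDATE:-, TRANSFORM:P3(v=0,ok=F), EMIT:P2(v=0,ok=F)] out:P1(v=0); in:P4
Tick 6: [PARSE:-, VALIDATE:P4(v=12,ok=T), TRANSFORM:-, EMIT:P3(v=0,ok=F)] out:P2(v=0); in:-
Tick 7: [PARSE:-, VALIDATE:-, TRANSFORM:P4(v=24,ok=T), EMIT:-] out:P3(v=0); in:-
At end of tick 7: ['-', '-', 'P4', '-']

Answer: - - P4 -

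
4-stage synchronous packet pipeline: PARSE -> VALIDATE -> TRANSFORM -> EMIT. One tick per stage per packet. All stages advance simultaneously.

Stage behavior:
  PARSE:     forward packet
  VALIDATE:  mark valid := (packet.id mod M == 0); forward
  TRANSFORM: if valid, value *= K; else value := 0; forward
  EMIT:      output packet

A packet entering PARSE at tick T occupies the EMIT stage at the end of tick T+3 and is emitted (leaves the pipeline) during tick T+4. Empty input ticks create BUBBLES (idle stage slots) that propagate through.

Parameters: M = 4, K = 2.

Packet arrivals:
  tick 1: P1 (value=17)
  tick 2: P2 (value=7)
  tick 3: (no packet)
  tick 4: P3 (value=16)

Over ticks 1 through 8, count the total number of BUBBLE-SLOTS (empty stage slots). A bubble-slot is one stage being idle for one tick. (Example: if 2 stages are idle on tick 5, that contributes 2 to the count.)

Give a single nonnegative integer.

Answer: 20

Derivation:
Tick 1: [PARSE:P1(v=17,ok=F), VALIDATE:-, TRANSFORM:-, EMIT:-] out:-; bubbles=3
Tick 2: [PARSE:P2(v=7,ok=F), VALIDATE:P1(v=17,ok=F), TRANSFORM:-, EMIT:-] out:-; bubbles=2
Tick 3: [PARSE:-, VALIDATE:P2(v=7,ok=F), TRANSFORM:P1(v=0,ok=F), EMIT:-] out:-; bubbles=2
Tick 4: [PARSE:P3(v=16,ok=F), VALIDATE:-, TRANSFORM:P2(v=0,ok=F), EMIT:P1(v=0,ok=F)] out:-; bubbles=1
Tick 5: [PARSE:-, VALIDATE:P3(v=16,ok=F), TRANSFORM:-, EMIT:P2(v=0,ok=F)] out:P1(v=0); bubbles=2
Tick 6: [PARSE:-, VALIDATE:-, TRANSFORM:P3(v=0,ok=F), EMIT:-] out:P2(v=0); bubbles=3
Tick 7: [PARSE:-, VALIDATE:-, TRANSFORM:-, EMIT:P3(v=0,ok=F)] out:-; bubbles=3
Tick 8: [PARSE:-, VALIDATE:-, TRANSFORM:-, EMIT:-] out:P3(v=0); bubbles=4
Total bubble-slots: 20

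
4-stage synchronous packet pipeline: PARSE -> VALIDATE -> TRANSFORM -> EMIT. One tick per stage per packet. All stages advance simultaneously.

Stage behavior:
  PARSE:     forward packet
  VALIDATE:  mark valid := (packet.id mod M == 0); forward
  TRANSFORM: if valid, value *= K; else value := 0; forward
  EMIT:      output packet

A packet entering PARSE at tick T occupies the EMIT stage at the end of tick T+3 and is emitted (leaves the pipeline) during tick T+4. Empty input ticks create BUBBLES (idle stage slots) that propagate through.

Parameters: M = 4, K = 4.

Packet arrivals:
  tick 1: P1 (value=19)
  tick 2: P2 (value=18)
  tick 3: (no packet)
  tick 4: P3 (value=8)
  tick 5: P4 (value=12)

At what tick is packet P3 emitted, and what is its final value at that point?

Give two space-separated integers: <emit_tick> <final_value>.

Tick 1: [PARSE:P1(v=19,ok=F), VALIDATE:-, TRANSFORM:-, EMIT:-] out:-; in:P1
Tick 2: [PARSE:P2(v=18,ok=F), VALIDATE:P1(v=19,ok=F), TRANSFORM:-, EMIT:-] out:-; in:P2
Tick 3: [PARSE:-, VALIDATE:P2(v=18,ok=F), TRANSFORM:P1(v=0,ok=F), EMIT:-] out:-; in:-
Tick 4: [PARSE:P3(v=8,ok=F), VALIDATE:-, TRANSFORM:P2(v=0,ok=F), EMIT:P1(v=0,ok=F)] out:-; in:P3
Tick 5: [PARSE:P4(v=12,ok=F), VALIDATE:P3(v=8,ok=F), TRANSFORM:-, EMIT:P2(v=0,ok=F)] out:P1(v=0); in:P4
Tick 6: [PARSE:-, VALIDATE:P4(v=12,ok=T), TRANSFORM:P3(v=0,ok=F), EMIT:-] out:P2(v=0); in:-
Tick 7: [PARSE:-, VALIDATE:-, TRANSFORM:P4(v=48,ok=T), EMIT:P3(v=0,ok=F)] out:-; in:-
Tick 8: [PARSE:-, VALIDATE:-, TRANSFORM:-, EMIT:P4(v=48,ok=T)] out:P3(v=0); in:-
Tick 9: [PARSE:-, VALIDATE:-, TRANSFORM:-, EMIT:-] out:P4(v=48); in:-
P3: arrives tick 4, valid=False (id=3, id%4=3), emit tick 8, final value 0

Answer: 8 0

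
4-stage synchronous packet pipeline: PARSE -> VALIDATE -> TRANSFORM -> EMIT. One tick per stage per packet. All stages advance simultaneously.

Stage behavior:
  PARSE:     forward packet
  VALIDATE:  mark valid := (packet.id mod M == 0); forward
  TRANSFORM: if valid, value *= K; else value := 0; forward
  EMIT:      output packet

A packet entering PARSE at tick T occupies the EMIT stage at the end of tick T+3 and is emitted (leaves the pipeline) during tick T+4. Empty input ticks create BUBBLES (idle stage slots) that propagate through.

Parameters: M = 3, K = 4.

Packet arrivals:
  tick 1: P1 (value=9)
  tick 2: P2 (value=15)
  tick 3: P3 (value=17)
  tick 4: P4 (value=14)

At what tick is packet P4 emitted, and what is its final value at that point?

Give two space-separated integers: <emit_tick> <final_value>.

Answer: 8 0

Derivation:
Tick 1: [PARSE:P1(v=9,ok=F), VALIDATE:-, TRANSFORM:-, EMIT:-] out:-; in:P1
Tick 2: [PARSE:P2(v=15,ok=F), VALIDATE:P1(v=9,ok=F), TRANSFORM:-, EMIT:-] out:-; in:P2
Tick 3: [PARSE:P3(v=17,ok=F), VALIDATE:P2(v=15,ok=F), TRANSFORM:P1(v=0,ok=F), EMIT:-] out:-; in:P3
Tick 4: [PARSE:P4(v=14,ok=F), VALIDATE:P3(v=17,ok=T), TRANSFORM:P2(v=0,ok=F), EMIT:P1(v=0,ok=F)] out:-; in:P4
Tick 5: [PARSE:-, VALIDATE:P4(v=14,ok=F), TRANSFORM:P3(v=68,ok=T), EMIT:P2(v=0,ok=F)] out:P1(v=0); in:-
Tick 6: [PARSE:-, VALIDATE:-, TRANSFORM:P4(v=0,ok=F), EMIT:P3(v=68,ok=T)] out:P2(v=0); in:-
Tick 7: [PARSE:-, VALIDATE:-, TRANSFORM:-, EMIT:P4(v=0,ok=F)] out:P3(v=68); in:-
Tick 8: [PARSE:-, VALIDATE:-, TRANSFORM:-, EMIT:-] out:P4(v=0); in:-
P4: arrives tick 4, valid=False (id=4, id%3=1), emit tick 8, final value 0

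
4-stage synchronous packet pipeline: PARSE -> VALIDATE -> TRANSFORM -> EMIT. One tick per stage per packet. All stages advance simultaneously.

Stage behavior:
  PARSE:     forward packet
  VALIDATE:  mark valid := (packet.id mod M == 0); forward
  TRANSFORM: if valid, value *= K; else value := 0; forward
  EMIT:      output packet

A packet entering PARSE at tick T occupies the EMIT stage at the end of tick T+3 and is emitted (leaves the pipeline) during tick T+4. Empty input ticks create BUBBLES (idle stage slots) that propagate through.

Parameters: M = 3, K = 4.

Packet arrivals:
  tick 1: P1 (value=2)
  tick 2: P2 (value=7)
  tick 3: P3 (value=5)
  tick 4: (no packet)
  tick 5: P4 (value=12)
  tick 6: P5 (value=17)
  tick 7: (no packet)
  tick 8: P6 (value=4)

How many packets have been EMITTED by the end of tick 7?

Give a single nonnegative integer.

Tick 1: [PARSE:P1(v=2,ok=F), VALIDATE:-, TRANSFORM:-, EMIT:-] out:-; in:P1
Tick 2: [PARSE:P2(v=7,ok=F), VALIDATE:P1(v=2,ok=F), TRANSFORM:-, EMIT:-] out:-; in:P2
Tick 3: [PARSE:P3(v=5,ok=F), VALIDATE:P2(v=7,ok=F), TRANSFORM:P1(v=0,ok=F), EMIT:-] out:-; in:P3
Tick 4: [PARSE:-, VALIDATE:P3(v=5,ok=T), TRANSFORM:P2(v=0,ok=F), EMIT:P1(v=0,ok=F)] out:-; in:-
Tick 5: [PARSE:P4(v=12,ok=F), VALIDATE:-, TRANSFORM:P3(v=20,ok=T), EMIT:P2(v=0,ok=F)] out:P1(v=0); in:P4
Tick 6: [PARSE:P5(v=17,ok=F), VALIDATE:P4(v=12,ok=F), TRANSFORM:-, EMIT:P3(v=20,ok=T)] out:P2(v=0); in:P5
Tick 7: [PARSE:-, VALIDATE:P5(v=17,ok=F), TRANSFORM:P4(v=0,ok=F), EMIT:-] out:P3(v=20); in:-
Emitted by tick 7: ['P1', 'P2', 'P3']

Answer: 3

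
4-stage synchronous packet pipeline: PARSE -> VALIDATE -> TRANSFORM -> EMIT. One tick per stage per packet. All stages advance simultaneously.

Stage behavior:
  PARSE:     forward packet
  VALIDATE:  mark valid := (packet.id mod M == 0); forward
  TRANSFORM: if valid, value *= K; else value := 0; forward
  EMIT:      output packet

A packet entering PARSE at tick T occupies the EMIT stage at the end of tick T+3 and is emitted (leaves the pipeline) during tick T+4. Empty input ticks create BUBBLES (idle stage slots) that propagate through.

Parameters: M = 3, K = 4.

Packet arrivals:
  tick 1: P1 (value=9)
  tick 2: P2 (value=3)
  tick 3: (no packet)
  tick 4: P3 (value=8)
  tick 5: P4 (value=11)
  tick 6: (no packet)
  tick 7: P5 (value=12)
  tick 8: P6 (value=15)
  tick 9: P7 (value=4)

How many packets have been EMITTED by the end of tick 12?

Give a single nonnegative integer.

Answer: 6

Derivation:
Tick 1: [PARSE:P1(v=9,ok=F), VALIDATE:-, TRANSFORM:-, EMIT:-] out:-; in:P1
Tick 2: [PARSE:P2(v=3,ok=F), VALIDATE:P1(v=9,ok=F), TRANSFORM:-, EMIT:-] out:-; in:P2
Tick 3: [PARSE:-, VALIDATE:P2(v=3,ok=F), TRANSFORM:P1(v=0,ok=F), EMIT:-] out:-; in:-
Tick 4: [PARSE:P3(v=8,ok=F), VALIDATE:-, TRANSFORM:P2(v=0,ok=F), EMIT:P1(v=0,ok=F)] out:-; in:P3
Tick 5: [PARSE:P4(v=11,ok=F), VALIDATE:P3(v=8,ok=T), TRANSFORM:-, EMIT:P2(v=0,ok=F)] out:P1(v=0); in:P4
Tick 6: [PARSE:-, VALIDATE:P4(v=11,ok=F), TRANSFORM:P3(v=32,ok=T), EMIT:-] out:P2(v=0); in:-
Tick 7: [PARSE:P5(v=12,ok=F), VALIDATE:-, TRANSFORM:P4(v=0,ok=F), EMIT:P3(v=32,ok=T)] out:-; in:P5
Tick 8: [PARSE:P6(v=15,ok=F), VALIDATE:P5(v=12,ok=F), TRANSFORM:-, EMIT:P4(v=0,ok=F)] out:P3(v=32); in:P6
Tick 9: [PARSE:P7(v=4,ok=F), VALIDATE:P6(v=15,ok=T), TRANSFORM:P5(v=0,ok=F), EMIT:-] out:P4(v=0); in:P7
Tick 10: [PARSE:-, VALIDATE:P7(v=4,ok=F), TRANSFORM:P6(v=60,ok=T), EMIT:P5(v=0,ok=F)] out:-; in:-
Tick 11: [PARSE:-, VALIDATE:-, TRANSFORM:P7(v=0,ok=F), EMIT:P6(v=60,ok=T)] out:P5(v=0); in:-
Tick 12: [PARSE:-, VALIDATE:-, TRANSFORM:-, EMIT:P7(v=0,ok=F)] out:P6(v=60); in:-
Emitted by tick 12: ['P1', 'P2', 'P3', 'P4', 'P5', 'P6']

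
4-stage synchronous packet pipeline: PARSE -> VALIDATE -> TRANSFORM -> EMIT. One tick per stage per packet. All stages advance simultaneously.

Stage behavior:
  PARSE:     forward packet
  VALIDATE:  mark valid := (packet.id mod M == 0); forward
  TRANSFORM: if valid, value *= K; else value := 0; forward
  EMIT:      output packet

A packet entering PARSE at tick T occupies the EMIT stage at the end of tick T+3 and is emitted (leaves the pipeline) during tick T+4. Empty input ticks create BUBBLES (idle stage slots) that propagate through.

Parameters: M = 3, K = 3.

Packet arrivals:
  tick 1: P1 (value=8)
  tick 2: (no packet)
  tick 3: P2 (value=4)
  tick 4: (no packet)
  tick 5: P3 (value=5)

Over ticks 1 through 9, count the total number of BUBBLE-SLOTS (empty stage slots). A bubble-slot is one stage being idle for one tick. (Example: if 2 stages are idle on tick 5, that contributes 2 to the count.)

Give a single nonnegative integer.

Answer: 24

Derivation:
Tick 1: [PARSE:P1(v=8,ok=F), VALIDATE:-, TRANSFORM:-, EMIT:-] out:-; bubbles=3
Tick 2: [PARSE:-, VALIDATE:P1(v=8,ok=F), TRANSFORM:-, EMIT:-] out:-; bubbles=3
Tick 3: [PARSE:P2(v=4,ok=F), VALIDATE:-, TRANSFORM:P1(v=0,ok=F), EMIT:-] out:-; bubbles=2
Tick 4: [PARSE:-, VALIDATE:P2(v=4,ok=F), TRANSFORM:-, EMIT:P1(v=0,ok=F)] out:-; bubbles=2
Tick 5: [PARSE:P3(v=5,ok=F), VALIDATE:-, TRANSFORM:P2(v=0,ok=F), EMIT:-] out:P1(v=0); bubbles=2
Tick 6: [PARSE:-, VALIDATE:P3(v=5,ok=T), TRANSFORM:-, EMIT:P2(v=0,ok=F)] out:-; bubbles=2
Tick 7: [PARSE:-, VALIDATE:-, TRANSFORM:P3(v=15,ok=T), EMIT:-] out:P2(v=0); bubbles=3
Tick 8: [PARSE:-, VALIDATE:-, TRANSFORM:-, EMIT:P3(v=15,ok=T)] out:-; bubbles=3
Tick 9: [PARSE:-, VALIDATE:-, TRANSFORM:-, EMIT:-] out:P3(v=15); bubbles=4
Total bubble-slots: 24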